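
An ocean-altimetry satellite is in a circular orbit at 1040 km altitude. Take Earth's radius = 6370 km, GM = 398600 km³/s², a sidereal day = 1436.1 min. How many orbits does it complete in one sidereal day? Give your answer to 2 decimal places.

Semi-major axis a = 6370 + 1040 = 7410 km. Period T = 2π√(a³/μ) = 2π√(7410³/398600) = 6348.0 s = 105.80 min.
Orbits per sidereal day = 86166 / 6348.0 = 13.574.

13.57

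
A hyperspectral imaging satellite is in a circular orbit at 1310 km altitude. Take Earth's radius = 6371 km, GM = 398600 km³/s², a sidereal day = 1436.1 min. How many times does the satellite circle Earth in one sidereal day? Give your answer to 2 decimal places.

Semi-major axis a = 6371 + 1310 = 7681 km. Period T = 2π√(a³/μ) = 2π√(7681³/398600) = 6699.4 s = 111.66 min.
Orbits per sidereal day = 86166 / 6699.4 = 12.862.

12.86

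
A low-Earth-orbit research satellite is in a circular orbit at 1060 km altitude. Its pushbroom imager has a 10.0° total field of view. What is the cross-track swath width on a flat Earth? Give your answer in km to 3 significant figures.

Half-angle = 10.0°/2 = 5°.
Swath width ≈ 2h·tan(θ/2) = 2 × 1060 × tan(5°) = 185.5 km.

185 km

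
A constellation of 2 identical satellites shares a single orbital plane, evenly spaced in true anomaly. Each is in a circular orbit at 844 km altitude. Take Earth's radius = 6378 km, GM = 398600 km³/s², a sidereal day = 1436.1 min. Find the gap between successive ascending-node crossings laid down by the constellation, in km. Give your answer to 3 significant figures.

Semi-major axis a = 6378 + 844 = 7222 km. Period T = 2π√(a³/μ) = 2π√(7222³/398600) = 6108.0 s = 101.80 min.
Single-satellite node shift = (6108.0/86166) × 360° = 25.52°.
With 2 satellites evenly phased, successive equator crossings are 25.52/2 = 12.760° apart.
That is 12.760 × 111.3 = 1420 km at the equator.

1420 km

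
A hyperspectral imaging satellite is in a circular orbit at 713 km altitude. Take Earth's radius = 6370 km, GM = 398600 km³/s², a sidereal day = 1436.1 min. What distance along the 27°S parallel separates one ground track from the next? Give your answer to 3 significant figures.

Semi-major axis a = 6370 + 713 = 7083 km. Period T = 2π√(a³/μ) = 2π√(7083³/398600) = 5932.5 s = 98.87 min.
Node shift per orbit = (5932.5/86166) × 360° = 24.79°.
Equatorial spacing = 24.79 × 111.2 km/° = 2756 km.
At 27° latitude, spacing = 2756 × cos(27°) = 2455 km.

2460 km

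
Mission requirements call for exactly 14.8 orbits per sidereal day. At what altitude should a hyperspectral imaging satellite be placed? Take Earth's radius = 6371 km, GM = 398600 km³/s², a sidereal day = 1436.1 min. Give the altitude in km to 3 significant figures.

624 km

Required period T = 86166 / 14.8 = 5822.0 s.
From T = 2π√(a³/μ): a = (μ T²/4π²)^(1/3) = (398600 × 5822.0² / 4π²)^(1/3) = 6995 km.
Altitude h = a − R = 6995 − 6371 = 624 km.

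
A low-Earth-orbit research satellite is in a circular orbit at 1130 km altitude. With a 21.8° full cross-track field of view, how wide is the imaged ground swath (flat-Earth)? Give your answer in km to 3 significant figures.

Half-angle = 21.8°/2 = 10.9°.
Swath width ≈ 2h·tan(θ/2) = 2 × 1130 × tan(10.9°) = 435.2 km.

435 km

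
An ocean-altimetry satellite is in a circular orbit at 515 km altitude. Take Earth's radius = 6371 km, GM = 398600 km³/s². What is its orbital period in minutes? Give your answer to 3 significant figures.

94.8 min

Semi-major axis a = 6371 + 515 = 6886 km. Period T = 2π√(a³/μ) = 2π√(6886³/398600) = 5686.7 s = 94.78 min.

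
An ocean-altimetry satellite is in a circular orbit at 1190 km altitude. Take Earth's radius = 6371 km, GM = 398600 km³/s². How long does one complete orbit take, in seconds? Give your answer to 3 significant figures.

Semi-major axis a = 6371 + 1190 = 7561 km. Period T = 2π√(a³/μ) = 2π√(7561³/398600) = 6543.0 s = 109.05 min.

6540 seconds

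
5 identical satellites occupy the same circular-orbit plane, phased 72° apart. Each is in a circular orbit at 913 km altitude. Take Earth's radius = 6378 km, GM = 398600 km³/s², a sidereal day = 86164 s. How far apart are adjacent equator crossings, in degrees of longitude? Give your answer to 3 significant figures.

Semi-major axis a = 6378 + 913 = 7291 km. Period T = 2π√(a³/μ) = 2π√(7291³/398600) = 6195.7 s = 103.26 min.
Single-satellite node shift = (6195.7/86164) × 360° = 25.89°.
With 5 satellites evenly phased, successive equator crossings are 25.89/5 = 5.177° apart.

5.18°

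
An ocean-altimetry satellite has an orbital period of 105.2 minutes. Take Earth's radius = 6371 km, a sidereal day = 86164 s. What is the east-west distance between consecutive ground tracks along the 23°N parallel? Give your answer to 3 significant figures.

T = 105.2 min = 6312.0 s.
Node shift per orbit = (6312.0/86164) × 360° = 26.37°.
Equatorial spacing = 26.37 × 111.2 km/° = 2932 km.
At 23° latitude, spacing = 2932 × cos(23°) = 2699 km.

2700 km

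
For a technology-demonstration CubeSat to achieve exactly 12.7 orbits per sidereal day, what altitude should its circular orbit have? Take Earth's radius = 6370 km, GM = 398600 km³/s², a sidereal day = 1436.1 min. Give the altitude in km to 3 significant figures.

1380 km

Required period T = 86166 / 12.7 = 6784.7 s.
From T = 2π√(a³/μ): a = (μ T²/4π²)^(1/3) = (398600 × 6784.7² / 4π²)^(1/3) = 7746 km.
Altitude h = a − R = 7746 − 6370 = 1376 km.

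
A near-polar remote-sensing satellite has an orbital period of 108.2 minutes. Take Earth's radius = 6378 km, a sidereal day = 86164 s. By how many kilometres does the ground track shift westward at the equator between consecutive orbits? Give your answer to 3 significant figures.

T = 108.2 min = 6492.0 s.
During one orbit Earth rotates (6492.0 / 86164) × 360° = 27.12°.
At the equator that is 27.12° × (2π·6378/360) km/° = 27.12 × 111.3 = 3019 km.

3020 km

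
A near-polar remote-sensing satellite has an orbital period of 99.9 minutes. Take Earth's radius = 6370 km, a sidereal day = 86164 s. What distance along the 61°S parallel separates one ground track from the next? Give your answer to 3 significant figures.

T = 99.9 min = 5994.0 s.
Node shift per orbit = (5994.0/86164) × 360° = 25.04°.
Equatorial spacing = 25.04 × 111.2 km/° = 2784 km.
At 61° latitude, spacing = 2784 × cos(61°) = 1350 km.

1350 km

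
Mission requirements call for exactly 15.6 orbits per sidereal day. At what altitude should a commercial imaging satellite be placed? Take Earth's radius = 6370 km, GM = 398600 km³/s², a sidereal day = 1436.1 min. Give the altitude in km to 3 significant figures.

Required period T = 86166 / 15.6 = 5523.5 s.
From T = 2π√(a³/μ): a = (μ T²/4π²)^(1/3) = (398600 × 5523.5² / 4π²)^(1/3) = 6754 km.
Altitude h = a − R = 6754 − 6370 = 384 km.

384 km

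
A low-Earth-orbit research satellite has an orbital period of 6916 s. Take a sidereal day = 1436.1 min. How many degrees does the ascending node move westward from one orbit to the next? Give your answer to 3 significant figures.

During one orbit Earth rotates (6916.0 / 86166) × 360° = 28.89°.

28.9°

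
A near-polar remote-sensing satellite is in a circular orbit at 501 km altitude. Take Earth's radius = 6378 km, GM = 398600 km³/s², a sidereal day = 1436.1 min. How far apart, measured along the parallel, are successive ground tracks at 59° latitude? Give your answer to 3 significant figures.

1360 km

Semi-major axis a = 6378 + 501 = 6879 km. Period T = 2π√(a³/μ) = 2π√(6879³/398600) = 5678.0 s = 94.63 min.
Node shift per orbit = (5678.0/86166) × 360° = 23.72°.
Equatorial spacing = 23.72 × 111.3 km/° = 2641 km.
At 59° latitude, spacing = 2641 × cos(59°) = 1360 km.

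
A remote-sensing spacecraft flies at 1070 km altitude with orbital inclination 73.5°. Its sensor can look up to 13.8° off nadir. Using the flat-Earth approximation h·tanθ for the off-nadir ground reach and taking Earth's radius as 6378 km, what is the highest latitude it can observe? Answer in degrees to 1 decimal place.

For a prograde orbit the ground track reaches latitude ±i = ±73.5°.
Sensor half-swath on the ground ≈ 1070·tan(13.8°) = 263 km = 2.36° of latitude.
Maximum observable latitude ≈ 73.5 + 2.36 = 75.9°.

75.9°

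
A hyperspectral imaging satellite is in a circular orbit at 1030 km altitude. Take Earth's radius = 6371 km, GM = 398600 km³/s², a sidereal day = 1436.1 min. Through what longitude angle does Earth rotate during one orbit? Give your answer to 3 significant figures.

26.5°

Semi-major axis a = 6371 + 1030 = 7401 km. Period T = 2π√(a³/μ) = 2π√(7401³/398600) = 6336.5 s = 105.61 min.
During one orbit Earth rotates (6336.5 / 86166) × 360° = 26.47°.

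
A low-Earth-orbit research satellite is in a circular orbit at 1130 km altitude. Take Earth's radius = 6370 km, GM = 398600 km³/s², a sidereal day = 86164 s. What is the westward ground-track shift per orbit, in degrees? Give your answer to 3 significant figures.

27.0°

Semi-major axis a = 6370 + 1130 = 7500 km. Period T = 2π√(a³/μ) = 2π√(7500³/398600) = 6464.0 s = 107.73 min.
During one orbit Earth rotates (6464.0 / 86164) × 360° = 27.01°.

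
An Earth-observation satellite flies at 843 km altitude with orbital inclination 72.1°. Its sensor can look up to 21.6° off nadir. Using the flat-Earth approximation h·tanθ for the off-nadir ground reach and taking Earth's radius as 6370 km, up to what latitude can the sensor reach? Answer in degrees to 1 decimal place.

For a prograde orbit the ground track reaches latitude ±i = ±72.1°.
Sensor half-swath on the ground ≈ 843·tan(21.6°) = 334 km = 3.00° of latitude.
Maximum observable latitude ≈ 72.1 + 3.00 = 75.1°.

75.1°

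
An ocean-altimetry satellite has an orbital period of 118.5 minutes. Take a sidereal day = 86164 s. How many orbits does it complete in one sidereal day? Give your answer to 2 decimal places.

T = 118.5 min = 7110.0 s.
Orbits per sidereal day = 86164 / 7110.0 = 12.119.

12.12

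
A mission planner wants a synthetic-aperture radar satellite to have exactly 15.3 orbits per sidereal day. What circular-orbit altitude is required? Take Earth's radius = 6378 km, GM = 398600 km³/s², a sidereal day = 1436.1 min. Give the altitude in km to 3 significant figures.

Required period T = 86166 / 15.3 = 5631.8 s.
From T = 2π√(a³/μ): a = (μ T²/4π²)^(1/3) = (398600 × 5631.8² / 4π²)^(1/3) = 6842 km.
Altitude h = a − R = 6842 − 6378 = 464 km.

464 km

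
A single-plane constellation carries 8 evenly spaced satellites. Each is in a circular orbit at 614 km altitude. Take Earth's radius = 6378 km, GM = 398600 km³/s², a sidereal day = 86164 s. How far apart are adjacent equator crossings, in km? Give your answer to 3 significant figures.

338 km

Semi-major axis a = 6378 + 614 = 6992 km. Period T = 2π√(a³/μ) = 2π√(6992³/398600) = 5818.5 s = 96.98 min.
Single-satellite node shift = (5818.5/86164) × 360° = 24.31°.
With 8 satellites evenly phased, successive equator crossings are 24.31/8 = 3.039° apart.
That is 3.039 × 111.3 = 338 km at the equator.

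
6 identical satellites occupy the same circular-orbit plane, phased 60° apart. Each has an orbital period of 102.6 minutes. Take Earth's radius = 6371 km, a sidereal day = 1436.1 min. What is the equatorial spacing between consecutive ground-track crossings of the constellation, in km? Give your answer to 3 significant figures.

T = 102.6 min = 6156.0 s.
Single-satellite node shift = (6156.0/86166) × 360° = 25.72°.
With 6 satellites evenly phased, successive equator crossings are 25.72/6 = 4.287° apart.
That is 4.287 × 111.2 = 477 km at the equator.

477 km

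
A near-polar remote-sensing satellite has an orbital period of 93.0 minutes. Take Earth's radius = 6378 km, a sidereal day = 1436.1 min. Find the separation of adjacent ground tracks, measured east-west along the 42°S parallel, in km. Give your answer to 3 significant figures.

T = 93.0 min = 5580.0 s.
Node shift per orbit = (5580.0/86166) × 360° = 23.31°.
Equatorial spacing = 23.31 × 111.3 km/° = 2595 km.
At 42° latitude, spacing = 2595 × cos(42°) = 1929 km.

1930 km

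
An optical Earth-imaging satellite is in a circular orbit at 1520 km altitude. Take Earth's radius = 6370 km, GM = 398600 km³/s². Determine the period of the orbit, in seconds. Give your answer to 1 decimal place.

Semi-major axis a = 6370 + 1520 = 7890 km. Period T = 2π√(a³/μ) = 2π√(7890³/398600) = 6974.7 s = 116.25 min.

6974.7 seconds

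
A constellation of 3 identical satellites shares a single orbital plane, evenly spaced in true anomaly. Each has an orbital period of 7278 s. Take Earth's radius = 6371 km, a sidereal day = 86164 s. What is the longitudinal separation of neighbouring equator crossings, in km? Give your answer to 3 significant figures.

Single-satellite node shift = (7278.0/86164) × 360° = 30.41°.
With 3 satellites evenly phased, successive equator crossings are 30.41/3 = 10.136° apart.
That is 10.136 × 111.2 = 1127 km at the equator.

1130 km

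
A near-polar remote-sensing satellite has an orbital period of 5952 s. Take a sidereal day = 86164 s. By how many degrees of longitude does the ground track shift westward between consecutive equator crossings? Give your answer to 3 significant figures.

24.9°

During one orbit Earth rotates (5952.0 / 86164) × 360° = 24.87°.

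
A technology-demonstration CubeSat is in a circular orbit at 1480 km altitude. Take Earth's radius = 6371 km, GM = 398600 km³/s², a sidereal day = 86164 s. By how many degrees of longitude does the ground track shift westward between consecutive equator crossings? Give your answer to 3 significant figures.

28.9°

Semi-major axis a = 6371 + 1480 = 7851 km. Period T = 2π√(a³/μ) = 2π√(7851³/398600) = 6923.1 s = 115.38 min.
During one orbit Earth rotates (6923.1 / 86164) × 360° = 28.93°.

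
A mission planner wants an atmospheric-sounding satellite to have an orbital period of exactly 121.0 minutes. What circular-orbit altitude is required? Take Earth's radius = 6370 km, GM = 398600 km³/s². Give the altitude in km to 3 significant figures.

1730 km

T = 121.0 min = 7260.0 s.
From T = 2π√(a³/μ): a = (μ T²/4π²)^(1/3) = (398600 × 7260.0² / 4π²)^(1/3) = 8104 km.
Altitude h = a − R = 8104 − 6370 = 1734 km.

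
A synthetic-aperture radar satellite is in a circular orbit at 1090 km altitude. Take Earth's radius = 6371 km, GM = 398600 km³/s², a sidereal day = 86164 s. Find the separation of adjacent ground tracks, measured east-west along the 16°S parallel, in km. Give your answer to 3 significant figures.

Semi-major axis a = 6371 + 1090 = 7461 km. Period T = 2π√(a³/μ) = 2π√(7461³/398600) = 6413.7 s = 106.89 min.
Node shift per orbit = (6413.7/86164) × 360° = 26.80°.
Equatorial spacing = 26.80 × 111.2 km/° = 2980 km.
At 16° latitude, spacing = 2980 × cos(16°) = 2864 km.

2860 km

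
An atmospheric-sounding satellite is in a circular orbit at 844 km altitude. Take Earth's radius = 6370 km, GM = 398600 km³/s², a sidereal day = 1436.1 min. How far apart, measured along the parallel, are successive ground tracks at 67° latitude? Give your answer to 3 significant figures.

1110 km

Semi-major axis a = 6370 + 844 = 7214 km. Period T = 2π√(a³/μ) = 2π√(7214³/398600) = 6097.8 s = 101.63 min.
Node shift per orbit = (6097.8/86166) × 360° = 25.48°.
Equatorial spacing = 25.48 × 111.2 km/° = 2832 km.
At 67° latitude, spacing = 2832 × cos(67°) = 1107 km.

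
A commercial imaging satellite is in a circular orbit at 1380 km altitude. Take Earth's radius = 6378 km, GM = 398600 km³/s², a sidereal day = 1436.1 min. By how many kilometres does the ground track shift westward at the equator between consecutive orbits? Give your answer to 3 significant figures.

3160 km

Semi-major axis a = 6378 + 1380 = 7758 km. Period T = 2π√(a³/μ) = 2π√(7758³/398600) = 6800.4 s = 113.34 min.
During one orbit Earth rotates (6800.4 / 86166) × 360° = 28.41°.
At the equator that is 28.41° × (2π·6378/360) km/° = 28.41 × 111.3 = 3163 km.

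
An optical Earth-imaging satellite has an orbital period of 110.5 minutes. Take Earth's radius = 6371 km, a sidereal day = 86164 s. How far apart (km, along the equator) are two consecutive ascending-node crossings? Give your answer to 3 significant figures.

3080 km

T = 110.5 min = 6630.0 s.
During one orbit Earth rotates (6630.0 / 86164) × 360° = 27.70°.
At the equator that is 27.70° × (2π·6371/360) km/° = 27.70 × 111.2 = 3080 km.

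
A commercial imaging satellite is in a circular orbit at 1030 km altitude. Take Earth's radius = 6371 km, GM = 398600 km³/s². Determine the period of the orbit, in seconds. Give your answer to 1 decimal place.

Semi-major axis a = 6371 + 1030 = 7401 km. Period T = 2π√(a³/μ) = 2π√(7401³/398600) = 6336.5 s = 105.61 min.

6336.5 seconds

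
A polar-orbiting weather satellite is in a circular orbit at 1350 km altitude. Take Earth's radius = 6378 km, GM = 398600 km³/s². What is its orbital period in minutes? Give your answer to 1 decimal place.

Semi-major axis a = 6378 + 1350 = 7728 km. Period T = 2π√(a³/μ) = 2π√(7728³/398600) = 6761.0 s = 112.68 min.

112.7 min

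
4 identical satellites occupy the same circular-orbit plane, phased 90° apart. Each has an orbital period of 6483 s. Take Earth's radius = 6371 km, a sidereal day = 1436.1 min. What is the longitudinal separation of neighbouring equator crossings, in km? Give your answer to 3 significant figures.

Single-satellite node shift = (6483.0/86166) × 360° = 27.09°.
With 4 satellites evenly phased, successive equator crossings are 27.09/4 = 6.771° apart.
That is 6.771 × 111.2 = 753 km at the equator.

753 km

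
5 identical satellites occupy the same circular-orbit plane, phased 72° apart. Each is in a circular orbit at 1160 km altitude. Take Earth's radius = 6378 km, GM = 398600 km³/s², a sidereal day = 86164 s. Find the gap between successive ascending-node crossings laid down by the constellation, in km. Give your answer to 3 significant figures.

606 km

Semi-major axis a = 6378 + 1160 = 7538 km. Period T = 2π√(a³/μ) = 2π√(7538³/398600) = 6513.2 s = 108.55 min.
Single-satellite node shift = (6513.2/86164) × 360° = 27.21°.
With 5 satellites evenly phased, successive equator crossings are 27.21/5 = 5.443° apart.
That is 5.443 × 111.3 = 606 km at the equator.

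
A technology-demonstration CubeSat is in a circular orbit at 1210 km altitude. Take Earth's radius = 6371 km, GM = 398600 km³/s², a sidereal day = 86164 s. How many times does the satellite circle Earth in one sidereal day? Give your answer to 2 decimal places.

Semi-major axis a = 6371 + 1210 = 7581 km. Period T = 2π√(a³/μ) = 2π√(7581³/398600) = 6569.0 s = 109.48 min.
Orbits per sidereal day = 86164 / 6569.0 = 13.117.

13.12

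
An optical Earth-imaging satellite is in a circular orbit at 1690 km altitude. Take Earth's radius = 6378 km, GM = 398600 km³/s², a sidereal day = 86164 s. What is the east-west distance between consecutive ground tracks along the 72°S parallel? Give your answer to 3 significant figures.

Semi-major axis a = 6378 + 1690 = 8068 km. Period T = 2π√(a³/μ) = 2π√(8068³/398600) = 7212.1 s = 120.20 min.
Node shift per orbit = (7212.1/86164) × 360° = 30.13°.
Equatorial spacing = 30.13 × 111.3 km/° = 3354 km.
At 72° latitude, spacing = 3354 × cos(72°) = 1037 km.

1040 km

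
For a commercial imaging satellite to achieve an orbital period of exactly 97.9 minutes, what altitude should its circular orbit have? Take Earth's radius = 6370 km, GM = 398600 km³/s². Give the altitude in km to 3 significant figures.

666 km

T = 97.9 min = 5874.0 s.
From T = 2π√(a³/μ): a = (μ T²/4π²)^(1/3) = (398600 × 5874.0² / 4π²)^(1/3) = 7036 km.
Altitude h = a − R = 7036 − 6370 = 666 km.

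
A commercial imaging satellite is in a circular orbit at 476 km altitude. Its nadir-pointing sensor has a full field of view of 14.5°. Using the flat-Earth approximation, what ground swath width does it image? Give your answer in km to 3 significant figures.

Half-angle = 14.5°/2 = 7.25°.
Swath width ≈ 2h·tan(θ/2) = 2 × 476 × tan(7.25°) = 121.1 km.

121 km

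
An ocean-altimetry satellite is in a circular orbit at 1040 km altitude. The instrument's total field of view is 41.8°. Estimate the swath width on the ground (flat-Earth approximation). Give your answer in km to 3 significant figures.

Half-angle = 41.8°/2 = 20.9°.
Swath width ≈ 2h·tan(θ/2) = 2 × 1040 × tan(20.9°) = 794.3 km.

794 km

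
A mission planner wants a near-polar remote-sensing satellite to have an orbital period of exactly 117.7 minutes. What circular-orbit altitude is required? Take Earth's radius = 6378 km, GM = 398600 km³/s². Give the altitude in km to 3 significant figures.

1580 km

T = 117.7 min = 7062.0 s.
From T = 2π√(a³/μ): a = (μ T²/4π²)^(1/3) = (398600 × 7062.0² / 4π²)^(1/3) = 7956 km.
Altitude h = a − R = 7956 − 6378 = 1578 km.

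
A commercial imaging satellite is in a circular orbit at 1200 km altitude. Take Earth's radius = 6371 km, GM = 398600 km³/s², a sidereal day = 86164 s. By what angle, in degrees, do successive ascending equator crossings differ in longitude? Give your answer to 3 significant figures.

Semi-major axis a = 6371 + 1200 = 7571 km. Period T = 2π√(a³/μ) = 2π√(7571³/398600) = 6556.0 s = 109.27 min.
During one orbit Earth rotates (6556.0 / 86164) × 360° = 27.39°.

27.4°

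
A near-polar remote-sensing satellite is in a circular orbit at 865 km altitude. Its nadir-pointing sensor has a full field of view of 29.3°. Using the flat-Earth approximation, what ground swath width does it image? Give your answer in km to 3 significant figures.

Half-angle = 29.3°/2 = 14.65°.
Swath width ≈ 2h·tan(θ/2) = 2 × 865 × tan(14.65°) = 452.2 km.

452 km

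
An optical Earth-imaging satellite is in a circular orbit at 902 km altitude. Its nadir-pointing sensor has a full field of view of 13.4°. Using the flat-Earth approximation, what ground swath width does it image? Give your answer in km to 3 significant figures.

Half-angle = 13.4°/2 = 6.7°.
Swath width ≈ 2h·tan(θ/2) = 2 × 902 × tan(6.7°) = 211.9 km.

212 km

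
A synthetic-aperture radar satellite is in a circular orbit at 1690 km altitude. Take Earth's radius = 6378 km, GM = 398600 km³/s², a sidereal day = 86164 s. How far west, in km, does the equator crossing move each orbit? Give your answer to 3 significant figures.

3350 km

Semi-major axis a = 6378 + 1690 = 8068 km. Period T = 2π√(a³/μ) = 2π√(8068³/398600) = 7212.1 s = 120.20 min.
During one orbit Earth rotates (7212.1 / 86164) × 360° = 30.13°.
At the equator that is 30.13° × (2π·6378/360) km/° = 30.13 × 111.3 = 3354 km.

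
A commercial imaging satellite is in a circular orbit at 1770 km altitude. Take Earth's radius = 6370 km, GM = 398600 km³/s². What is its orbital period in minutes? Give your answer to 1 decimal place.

121.8 min

Semi-major axis a = 6370 + 1770 = 8140 km. Period T = 2π√(a³/μ) = 2π√(8140³/398600) = 7308.8 s = 121.81 min.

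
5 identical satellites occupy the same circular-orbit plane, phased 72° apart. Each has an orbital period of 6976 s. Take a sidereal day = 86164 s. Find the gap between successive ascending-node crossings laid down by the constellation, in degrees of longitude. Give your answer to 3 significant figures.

Single-satellite node shift = (6976.0/86164) × 360° = 29.15°.
With 5 satellites evenly phased, successive equator crossings are 29.15/5 = 5.829° apart.

5.83°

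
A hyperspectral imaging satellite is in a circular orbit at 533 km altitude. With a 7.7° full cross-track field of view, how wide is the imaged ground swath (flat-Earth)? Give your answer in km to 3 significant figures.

71.7 km

Half-angle = 7.7°/2 = 3.85°.
Swath width ≈ 2h·tan(θ/2) = 2 × 533 × tan(3.85°) = 71.7 km.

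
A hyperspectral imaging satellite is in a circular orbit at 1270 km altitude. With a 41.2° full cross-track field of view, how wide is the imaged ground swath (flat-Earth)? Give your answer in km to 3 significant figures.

955 km

Half-angle = 41.2°/2 = 20.6°.
Swath width ≈ 2h·tan(θ/2) = 2 × 1270 × tan(20.6°) = 954.7 km.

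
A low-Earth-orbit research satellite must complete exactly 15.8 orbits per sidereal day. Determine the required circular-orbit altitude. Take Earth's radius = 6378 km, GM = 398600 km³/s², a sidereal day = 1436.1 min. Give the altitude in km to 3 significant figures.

318 km

Required period T = 86166 / 15.8 = 5453.5 s.
From T = 2π√(a³/μ): a = (μ T²/4π²)^(1/3) = (398600 × 5453.5² / 4π²)^(1/3) = 6696 km.
Altitude h = a − R = 6696 − 6378 = 318 km.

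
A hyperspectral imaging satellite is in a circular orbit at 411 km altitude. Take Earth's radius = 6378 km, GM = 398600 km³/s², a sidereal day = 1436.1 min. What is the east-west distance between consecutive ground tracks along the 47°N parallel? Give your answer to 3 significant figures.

Semi-major axis a = 6378 + 411 = 6789 km. Period T = 2π√(a³/μ) = 2π√(6789³/398600) = 5567.0 s = 92.78 min.
Node shift per orbit = (5567.0/86166) × 360° = 23.26°.
Equatorial spacing = 23.26 × 111.3 km/° = 2589 km.
At 47° latitude, spacing = 2589 × cos(47°) = 1766 km.

1770 km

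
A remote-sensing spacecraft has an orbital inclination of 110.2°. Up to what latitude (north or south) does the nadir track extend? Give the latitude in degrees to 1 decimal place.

69.8°

Retrograde orbit: the ground track reaches ±(180° − i) = ±(180 − 110.2) = ±69.8°.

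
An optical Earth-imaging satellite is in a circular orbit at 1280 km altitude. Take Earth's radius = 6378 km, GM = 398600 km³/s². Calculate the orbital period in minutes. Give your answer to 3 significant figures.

111 min

Semi-major axis a = 6378 + 1280 = 7658 km. Period T = 2π√(a³/μ) = 2π√(7658³/398600) = 6669.4 s = 111.16 min.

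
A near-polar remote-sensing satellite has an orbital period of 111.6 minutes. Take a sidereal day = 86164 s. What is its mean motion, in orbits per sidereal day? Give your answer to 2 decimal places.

T = 111.6 min = 6696.0 s.
Orbits per sidereal day = 86164 / 6696.0 = 12.868.

12.87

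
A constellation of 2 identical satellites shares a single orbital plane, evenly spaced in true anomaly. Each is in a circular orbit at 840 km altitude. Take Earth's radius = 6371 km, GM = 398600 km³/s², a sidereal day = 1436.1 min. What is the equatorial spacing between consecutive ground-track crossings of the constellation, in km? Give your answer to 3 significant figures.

Semi-major axis a = 6371 + 840 = 7211 km. Period T = 2π√(a³/μ) = 2π√(7211³/398600) = 6094.0 s = 101.57 min.
Single-satellite node shift = (6094.0/86166) × 360° = 25.46°.
With 2 satellites evenly phased, successive equator crossings are 25.46/2 = 12.730° apart.
That is 12.730 × 111.2 = 1416 km at the equator.

1420 km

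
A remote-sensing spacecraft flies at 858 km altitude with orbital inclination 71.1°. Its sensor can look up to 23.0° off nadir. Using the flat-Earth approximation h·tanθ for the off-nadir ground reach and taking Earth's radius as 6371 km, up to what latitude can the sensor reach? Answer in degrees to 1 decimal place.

74.4°

For a prograde orbit the ground track reaches latitude ±i = ±71.1°.
Sensor half-swath on the ground ≈ 858·tan(23.0°) = 364 km = 3.28° of latitude.
Maximum observable latitude ≈ 71.1 + 3.28 = 74.4°.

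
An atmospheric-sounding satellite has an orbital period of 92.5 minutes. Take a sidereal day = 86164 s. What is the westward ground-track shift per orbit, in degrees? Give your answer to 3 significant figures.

T = 92.5 min = 5550.0 s.
During one orbit Earth rotates (5550.0 / 86164) × 360° = 23.19°.

23.2°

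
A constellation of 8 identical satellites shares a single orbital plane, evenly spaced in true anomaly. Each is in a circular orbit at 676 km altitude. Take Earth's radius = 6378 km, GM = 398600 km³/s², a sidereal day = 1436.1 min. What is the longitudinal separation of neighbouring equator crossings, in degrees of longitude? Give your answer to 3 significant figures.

3.08°

Semi-major axis a = 6378 + 676 = 7054 km. Period T = 2π√(a³/μ) = 2π√(7054³/398600) = 5896.1 s = 98.27 min.
Single-satellite node shift = (5896.1/86166) × 360° = 24.63°.
With 8 satellites evenly phased, successive equator crossings are 24.63/8 = 3.079° apart.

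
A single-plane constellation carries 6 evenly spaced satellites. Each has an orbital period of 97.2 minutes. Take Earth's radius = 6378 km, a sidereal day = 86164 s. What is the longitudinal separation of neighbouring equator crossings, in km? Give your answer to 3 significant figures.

T = 97.2 min = 5832.0 s.
Single-satellite node shift = (5832.0/86164) × 360° = 24.37°.
With 6 satellites evenly phased, successive equator crossings are 24.37/6 = 4.061° apart.
That is 4.061 × 111.3 = 452 km at the equator.

452 km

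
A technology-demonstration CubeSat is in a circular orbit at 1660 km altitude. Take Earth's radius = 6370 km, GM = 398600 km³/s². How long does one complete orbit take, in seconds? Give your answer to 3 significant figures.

7160 seconds

Semi-major axis a = 6370 + 1660 = 8030 km. Period T = 2π√(a³/μ) = 2π√(8030³/398600) = 7161.2 s = 119.35 min.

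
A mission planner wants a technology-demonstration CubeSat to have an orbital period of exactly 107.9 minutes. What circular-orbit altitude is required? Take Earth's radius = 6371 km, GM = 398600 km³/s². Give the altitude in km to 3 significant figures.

1140 km

T = 107.9 min = 6474.0 s.
From T = 2π√(a³/μ): a = (μ T²/4π²)^(1/3) = (398600 × 6474.0² / 4π²)^(1/3) = 7508 km.
Altitude h = a − R = 7508 − 6371 = 1137 km.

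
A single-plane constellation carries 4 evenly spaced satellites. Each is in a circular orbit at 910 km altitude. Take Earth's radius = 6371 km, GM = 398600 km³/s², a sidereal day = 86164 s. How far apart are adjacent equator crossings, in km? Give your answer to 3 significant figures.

Semi-major axis a = 6371 + 910 = 7281 km. Period T = 2π√(a³/μ) = 2π√(7281³/398600) = 6183.0 s = 103.05 min.
Single-satellite node shift = (6183.0/86164) × 360° = 25.83°.
With 4 satellites evenly phased, successive equator crossings are 25.83/4 = 6.458° apart.
That is 6.458 × 111.2 = 718 km at the equator.

718 km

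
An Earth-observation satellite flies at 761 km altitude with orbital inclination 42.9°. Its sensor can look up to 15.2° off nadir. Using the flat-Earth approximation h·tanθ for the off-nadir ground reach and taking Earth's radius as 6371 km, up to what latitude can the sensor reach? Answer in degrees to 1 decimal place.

44.8°

For a prograde orbit the ground track reaches latitude ±i = ±42.9°.
Sensor half-swath on the ground ≈ 761·tan(15.2°) = 207 km = 1.86° of latitude.
Maximum observable latitude ≈ 42.9 + 1.86 = 44.8°.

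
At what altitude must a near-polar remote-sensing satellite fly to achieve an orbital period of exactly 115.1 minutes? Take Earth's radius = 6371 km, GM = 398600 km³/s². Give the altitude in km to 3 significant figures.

T = 115.1 min = 6906.0 s.
From T = 2π√(a³/μ): a = (μ T²/4π²)^(1/3) = (398600 × 6906.0² / 4π²)^(1/3) = 7838 km.
Altitude h = a − R = 7838 − 6371 = 1467 km.

1470 km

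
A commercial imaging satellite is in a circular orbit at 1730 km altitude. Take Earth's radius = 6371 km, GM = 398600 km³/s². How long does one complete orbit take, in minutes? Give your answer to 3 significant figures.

121 min

Semi-major axis a = 6371 + 1730 = 8101 km. Period T = 2π√(a³/μ) = 2π√(8101³/398600) = 7256.4 s = 120.94 min.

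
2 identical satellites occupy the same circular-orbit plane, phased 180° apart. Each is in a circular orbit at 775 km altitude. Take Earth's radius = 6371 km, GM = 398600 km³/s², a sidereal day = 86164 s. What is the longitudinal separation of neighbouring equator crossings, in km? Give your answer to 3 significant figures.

Semi-major axis a = 6371 + 775 = 7146 km. Period T = 2π√(a³/μ) = 2π√(7146³/398600) = 6011.8 s = 100.20 min.
Single-satellite node shift = (6011.8/86164) × 360° = 25.12°.
With 2 satellites evenly phased, successive equator crossings are 25.12/2 = 12.559° apart.
That is 12.559 × 111.2 = 1396 km at the equator.

1400 km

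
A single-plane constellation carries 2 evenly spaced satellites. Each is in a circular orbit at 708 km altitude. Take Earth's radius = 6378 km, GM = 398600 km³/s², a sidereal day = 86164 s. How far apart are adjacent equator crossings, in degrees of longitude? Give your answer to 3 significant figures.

Semi-major axis a = 6378 + 708 = 7086 km. Period T = 2π√(a³/μ) = 2π√(7086³/398600) = 5936.3 s = 98.94 min.
Single-satellite node shift = (5936.3/86164) × 360° = 24.80°.
With 2 satellites evenly phased, successive equator crossings are 24.80/2 = 12.401° apart.

12.4°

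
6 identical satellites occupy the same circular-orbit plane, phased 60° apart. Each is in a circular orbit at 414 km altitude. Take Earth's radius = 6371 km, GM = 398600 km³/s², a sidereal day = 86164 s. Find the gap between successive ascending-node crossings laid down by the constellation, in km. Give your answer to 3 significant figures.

431 km

Semi-major axis a = 6371 + 414 = 6785 km. Period T = 2π√(a³/μ) = 2π√(6785³/398600) = 5562.1 s = 92.70 min.
Single-satellite node shift = (5562.1/86164) × 360° = 23.24°.
With 6 satellites evenly phased, successive equator crossings are 23.24/6 = 3.873° apart.
That is 3.873 × 111.2 = 431 km at the equator.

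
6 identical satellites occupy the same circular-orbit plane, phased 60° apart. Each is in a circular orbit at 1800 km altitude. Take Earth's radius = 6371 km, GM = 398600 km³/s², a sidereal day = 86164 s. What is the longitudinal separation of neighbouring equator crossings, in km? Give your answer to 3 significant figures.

569 km

Semi-major axis a = 6371 + 1800 = 8171 km. Period T = 2π√(a³/μ) = 2π√(8171³/398600) = 7350.6 s = 122.51 min.
Single-satellite node shift = (7350.6/86164) × 360° = 30.71°.
With 6 satellites evenly phased, successive equator crossings are 30.71/6 = 5.119° apart.
That is 5.119 × 111.2 = 569 km at the equator.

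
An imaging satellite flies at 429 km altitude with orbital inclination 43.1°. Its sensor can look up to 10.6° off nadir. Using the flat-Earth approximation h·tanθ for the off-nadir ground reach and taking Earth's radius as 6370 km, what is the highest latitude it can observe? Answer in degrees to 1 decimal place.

For a prograde orbit the ground track reaches latitude ±i = ±43.1°.
Sensor half-swath on the ground ≈ 429·tan(10.6°) = 80 km = 0.72° of latitude.
Maximum observable latitude ≈ 43.1 + 0.72 = 43.8°.

43.8°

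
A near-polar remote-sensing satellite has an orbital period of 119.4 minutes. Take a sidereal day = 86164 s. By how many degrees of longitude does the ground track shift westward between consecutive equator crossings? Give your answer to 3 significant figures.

29.9°

T = 119.4 min = 7164.0 s.
During one orbit Earth rotates (7164.0 / 86164) × 360° = 29.93°.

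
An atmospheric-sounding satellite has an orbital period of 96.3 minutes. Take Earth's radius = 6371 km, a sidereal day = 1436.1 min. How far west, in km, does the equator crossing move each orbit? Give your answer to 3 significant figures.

T = 96.3 min = 5778.0 s.
During one orbit Earth rotates (5778.0 / 86166) × 360° = 24.14°.
At the equator that is 24.14° × (2π·6371/360) km/° = 24.14 × 111.2 = 2684 km.

2680 km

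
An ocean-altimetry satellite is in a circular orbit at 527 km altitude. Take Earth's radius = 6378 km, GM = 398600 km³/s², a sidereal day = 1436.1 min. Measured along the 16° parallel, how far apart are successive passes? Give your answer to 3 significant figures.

2550 km

Semi-major axis a = 6378 + 527 = 6905 km. Period T = 2π√(a³/μ) = 2π√(6905³/398600) = 5710.3 s = 95.17 min.
Node shift per orbit = (5710.3/86166) × 360° = 23.86°.
Equatorial spacing = 23.86 × 111.3 km/° = 2656 km.
At 16° latitude, spacing = 2656 × cos(16°) = 2553 km.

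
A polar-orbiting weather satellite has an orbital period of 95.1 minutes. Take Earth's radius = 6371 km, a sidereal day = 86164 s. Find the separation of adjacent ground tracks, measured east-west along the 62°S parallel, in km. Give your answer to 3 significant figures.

1240 km

T = 95.1 min = 5706.0 s.
Node shift per orbit = (5706.0/86164) × 360° = 23.84°.
Equatorial spacing = 23.84 × 111.2 km/° = 2651 km.
At 62° latitude, spacing = 2651 × cos(62°) = 1245 km.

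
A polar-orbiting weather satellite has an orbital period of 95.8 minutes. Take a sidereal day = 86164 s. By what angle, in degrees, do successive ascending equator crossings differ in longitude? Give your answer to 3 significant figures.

T = 95.8 min = 5748.0 s.
During one orbit Earth rotates (5748.0 / 86164) × 360° = 24.02°.

24.0°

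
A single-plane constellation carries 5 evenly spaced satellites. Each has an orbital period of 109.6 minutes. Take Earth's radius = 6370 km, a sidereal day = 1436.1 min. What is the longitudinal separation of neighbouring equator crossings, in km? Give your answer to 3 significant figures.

T = 109.6 min = 6576.0 s.
Single-satellite node shift = (6576.0/86166) × 360° = 27.47°.
With 5 satellites evenly phased, successive equator crossings are 27.47/5 = 5.495° apart.
That is 5.495 × 111.2 = 611 km at the equator.

611 km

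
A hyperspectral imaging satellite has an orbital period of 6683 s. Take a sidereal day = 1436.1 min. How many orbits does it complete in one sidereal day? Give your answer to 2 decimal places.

Orbits per sidereal day = 86166 / 6683.0 = 12.893.

12.89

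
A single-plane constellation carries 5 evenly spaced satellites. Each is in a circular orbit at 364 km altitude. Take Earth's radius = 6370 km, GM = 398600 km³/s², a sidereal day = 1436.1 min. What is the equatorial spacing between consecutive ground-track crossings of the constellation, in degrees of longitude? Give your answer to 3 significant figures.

4.60°

Semi-major axis a = 6370 + 364 = 6734 km. Period T = 2π√(a³/μ) = 2π√(6734³/398600) = 5499.5 s = 91.66 min.
Single-satellite node shift = (5499.5/86166) × 360° = 22.98°.
With 5 satellites evenly phased, successive equator crossings are 22.98/5 = 4.595° apart.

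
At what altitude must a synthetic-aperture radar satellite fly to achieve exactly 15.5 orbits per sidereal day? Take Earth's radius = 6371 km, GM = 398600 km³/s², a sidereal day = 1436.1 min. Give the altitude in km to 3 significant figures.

412 km

Required period T = 86166 / 15.5 = 5559.1 s.
From T = 2π√(a³/μ): a = (μ T²/4π²)^(1/3) = (398600 × 5559.1² / 4π²)^(1/3) = 6783 km.
Altitude h = a − R = 6783 − 6371 = 412 km.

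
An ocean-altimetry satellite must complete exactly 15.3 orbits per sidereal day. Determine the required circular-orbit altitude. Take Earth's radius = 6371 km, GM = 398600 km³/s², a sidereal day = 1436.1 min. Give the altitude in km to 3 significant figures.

Required period T = 86166 / 15.3 = 5631.8 s.
From T = 2π√(a³/μ): a = (μ T²/4π²)^(1/3) = (398600 × 5631.8² / 4π²)^(1/3) = 6842 km.
Altitude h = a − R = 6842 − 6371 = 471 km.

471 km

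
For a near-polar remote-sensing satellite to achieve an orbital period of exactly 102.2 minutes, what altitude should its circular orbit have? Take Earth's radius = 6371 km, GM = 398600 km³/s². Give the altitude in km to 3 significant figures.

870 km

T = 102.2 min = 6132.0 s.
From T = 2π√(a³/μ): a = (μ T²/4π²)^(1/3) = (398600 × 6132.0² / 4π²)^(1/3) = 7241 km.
Altitude h = a − R = 7241 − 6371 = 870 km.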